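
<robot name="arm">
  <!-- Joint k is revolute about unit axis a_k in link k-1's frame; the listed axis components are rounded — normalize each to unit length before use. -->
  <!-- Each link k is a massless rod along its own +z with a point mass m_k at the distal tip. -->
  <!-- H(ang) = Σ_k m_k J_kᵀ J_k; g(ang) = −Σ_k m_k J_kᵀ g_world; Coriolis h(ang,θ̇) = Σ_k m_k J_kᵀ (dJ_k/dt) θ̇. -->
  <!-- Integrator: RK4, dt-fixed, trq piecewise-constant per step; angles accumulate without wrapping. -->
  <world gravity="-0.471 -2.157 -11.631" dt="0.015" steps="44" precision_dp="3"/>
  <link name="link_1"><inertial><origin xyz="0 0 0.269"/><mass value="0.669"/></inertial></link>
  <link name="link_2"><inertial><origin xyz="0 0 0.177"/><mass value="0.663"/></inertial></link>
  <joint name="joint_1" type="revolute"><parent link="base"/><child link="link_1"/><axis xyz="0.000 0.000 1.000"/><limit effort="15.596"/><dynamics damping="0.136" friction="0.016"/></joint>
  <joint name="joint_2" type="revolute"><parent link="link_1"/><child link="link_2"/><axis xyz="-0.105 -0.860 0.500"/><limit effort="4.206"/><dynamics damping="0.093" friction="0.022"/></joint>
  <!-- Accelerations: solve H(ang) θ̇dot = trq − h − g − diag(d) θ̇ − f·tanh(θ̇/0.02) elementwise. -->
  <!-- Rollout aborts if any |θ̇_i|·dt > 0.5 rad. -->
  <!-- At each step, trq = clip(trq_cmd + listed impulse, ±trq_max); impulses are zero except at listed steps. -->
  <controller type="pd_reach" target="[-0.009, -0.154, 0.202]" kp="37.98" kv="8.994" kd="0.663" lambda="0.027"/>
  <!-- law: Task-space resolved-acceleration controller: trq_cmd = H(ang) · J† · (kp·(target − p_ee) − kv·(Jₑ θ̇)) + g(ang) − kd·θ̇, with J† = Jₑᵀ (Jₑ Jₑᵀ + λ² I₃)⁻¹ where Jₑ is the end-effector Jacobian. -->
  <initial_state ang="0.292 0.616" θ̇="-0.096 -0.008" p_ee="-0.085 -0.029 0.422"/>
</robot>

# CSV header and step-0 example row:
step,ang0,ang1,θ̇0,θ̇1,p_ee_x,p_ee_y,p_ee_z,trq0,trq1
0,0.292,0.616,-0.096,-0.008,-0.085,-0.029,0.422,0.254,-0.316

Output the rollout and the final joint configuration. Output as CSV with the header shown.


step,ang0,ang1,θ̇0,θ̇1,p_ee_x,p_ee_y,p_ee_z,trq0,trq1
1,0.297,0.618,0.694,0.282,-0.085,-0.029,0.421,-0.308,-0.558
2,0.301,0.624,-0.043,0.459,-0.086,-0.030,0.421,0.212,-0.691
3,0.307,0.630,0.697,0.371,-0.086,-0.031,0.421,-0.310,-0.633
4,0.311,0.636,-0.009,0.482,-0.087,-0.032,0.420,0.191,-0.714
5,0.317,0.643,0.655,0.387,-0.087,-0.033,0.420,-0.277,-0.649
6,0.322,0.649,0.043,0.486,-0.088,-0.034,0.419,0.158,-0.722
7,0.327,0.656,0.594,0.403,-0.088,-0.035,0.418,-0.232,-0.666
8,0.332,0.663,0.117,0.486,-0.089,-0.036,0.418,0.108,-0.728
9,0.337,0.669,0.524,0.421,-0.089,-0.036,0.417,-0.181,-0.685
10,0.342,0.676,0.192,0.484,-0.090,-0.037,0.417,0.057,-0.732
11,0.347,0.683,0.462,0.440,-0.090,-0.038,0.416,-0.134,-0.704
12,0.352,0.690,0.254,0.483,-0.091,-0.039,0.416,0.015,-0.737
13,0.357,0.697,0.415,0.457,-0.092,-0.040,0.415,-0.099,-0.721
14,0.363,0.704,0.299,0.484,-0.092,-0.041,0.414,-0.015,-0.744
15,0.368,0.711,0.385,0.472,-0.093,-0.042,0.414,-0.075,-0.738
16,0.373,0.719,0.328,0.488,-0.093,-0.043,0.413,-0.033,-0.752
17,0.378,0.726,0.369,0.483,-0.094,-0.045,0.413,-0.062,-0.752
18,0.384,0.733,0.344,0.493,-0.094,-0.046,0.412,-0.043,-0.762
19,0.389,0.740,0.362,0.493,-0.094,-0.047,0.411,-0.055,-0.765
20,0.394,0.748,0.353,0.500,-0.095,-0.048,0.411,-0.048,-0.773
21,0.400,0.755,0.361,0.502,-0.095,-0.049,0.410,-0.052,-0.778
22,0.405,0.763,0.358,0.507,-0.096,-0.050,0.409,-0.050,-0.784
23,0.411,0.771,0.361,0.510,-0.096,-0.051,0.408,-0.051,-0.790
24,0.416,0.778,0.361,0.514,-0.097,-0.052,0.408,-0.051,-0.796
25,0.421,0.786,0.363,0.517,-0.097,-0.054,0.407,-0.051,-0.802
26,0.427,0.794,0.363,0.521,-0.097,-0.055,0.406,-0.051,-0.808
27,0.432,0.802,0.364,0.524,-0.098,-0.056,0.406,-0.051,-0.813
28,0.438,0.809,0.365,0.528,-0.098,-0.057,0.405,-0.051,-0.819
29,0.443,0.817,0.365,0.531,-0.098,-0.058,0.404,-0.051,-0.825
30,0.449,0.825,0.366,0.534,-0.099,-0.060,0.403,-0.051,-0.831
31,0.454,0.833,0.366,0.537,-0.099,-0.061,0.402,-0.051,-0.836
32,0.460,0.842,0.367,0.540,-0.099,-0.062,0.402,-0.051,-0.842
33,0.465,0.850,0.367,0.543,-0.100,-0.063,0.401,-0.051,-0.847
34,0.471,0.858,0.367,0.546,-0.100,-0.065,0.400,-0.051,-0.853
35,0.476,0.866,0.367,0.549,-0.100,-0.066,0.399,-0.051,-0.858
36,0.482,0.874,0.368,0.552,-0.100,-0.067,0.398,-0.051,-0.864
37,0.487,0.883,0.368,0.554,-0.101,-0.068,0.398,-0.051,-0.869
38,0.493,0.891,0.367,0.557,-0.101,-0.070,0.397,-0.050,-0.875
39,0.498,0.899,0.367,0.559,-0.101,-0.071,0.396,-0.050,-0.880
40,0.504,0.908,0.367,0.561,-0.101,-0.072,0.395,-0.050,-0.885
41,0.509,0.916,0.367,0.564,-0.101,-0.074,0.394,-0.050,-0.890
42,0.515,0.925,0.366,0.566,-0.101,-0.075,0.393,-0.050,-0.895
43,0.520,0.933,0.366,0.568,-0.101,-0.076,0.392,-0.050,-0.900
44,0.526,0.942,0.365,0.570,-0.102,-0.078,0.391,,
# final ang (rad): 0.526 0.942


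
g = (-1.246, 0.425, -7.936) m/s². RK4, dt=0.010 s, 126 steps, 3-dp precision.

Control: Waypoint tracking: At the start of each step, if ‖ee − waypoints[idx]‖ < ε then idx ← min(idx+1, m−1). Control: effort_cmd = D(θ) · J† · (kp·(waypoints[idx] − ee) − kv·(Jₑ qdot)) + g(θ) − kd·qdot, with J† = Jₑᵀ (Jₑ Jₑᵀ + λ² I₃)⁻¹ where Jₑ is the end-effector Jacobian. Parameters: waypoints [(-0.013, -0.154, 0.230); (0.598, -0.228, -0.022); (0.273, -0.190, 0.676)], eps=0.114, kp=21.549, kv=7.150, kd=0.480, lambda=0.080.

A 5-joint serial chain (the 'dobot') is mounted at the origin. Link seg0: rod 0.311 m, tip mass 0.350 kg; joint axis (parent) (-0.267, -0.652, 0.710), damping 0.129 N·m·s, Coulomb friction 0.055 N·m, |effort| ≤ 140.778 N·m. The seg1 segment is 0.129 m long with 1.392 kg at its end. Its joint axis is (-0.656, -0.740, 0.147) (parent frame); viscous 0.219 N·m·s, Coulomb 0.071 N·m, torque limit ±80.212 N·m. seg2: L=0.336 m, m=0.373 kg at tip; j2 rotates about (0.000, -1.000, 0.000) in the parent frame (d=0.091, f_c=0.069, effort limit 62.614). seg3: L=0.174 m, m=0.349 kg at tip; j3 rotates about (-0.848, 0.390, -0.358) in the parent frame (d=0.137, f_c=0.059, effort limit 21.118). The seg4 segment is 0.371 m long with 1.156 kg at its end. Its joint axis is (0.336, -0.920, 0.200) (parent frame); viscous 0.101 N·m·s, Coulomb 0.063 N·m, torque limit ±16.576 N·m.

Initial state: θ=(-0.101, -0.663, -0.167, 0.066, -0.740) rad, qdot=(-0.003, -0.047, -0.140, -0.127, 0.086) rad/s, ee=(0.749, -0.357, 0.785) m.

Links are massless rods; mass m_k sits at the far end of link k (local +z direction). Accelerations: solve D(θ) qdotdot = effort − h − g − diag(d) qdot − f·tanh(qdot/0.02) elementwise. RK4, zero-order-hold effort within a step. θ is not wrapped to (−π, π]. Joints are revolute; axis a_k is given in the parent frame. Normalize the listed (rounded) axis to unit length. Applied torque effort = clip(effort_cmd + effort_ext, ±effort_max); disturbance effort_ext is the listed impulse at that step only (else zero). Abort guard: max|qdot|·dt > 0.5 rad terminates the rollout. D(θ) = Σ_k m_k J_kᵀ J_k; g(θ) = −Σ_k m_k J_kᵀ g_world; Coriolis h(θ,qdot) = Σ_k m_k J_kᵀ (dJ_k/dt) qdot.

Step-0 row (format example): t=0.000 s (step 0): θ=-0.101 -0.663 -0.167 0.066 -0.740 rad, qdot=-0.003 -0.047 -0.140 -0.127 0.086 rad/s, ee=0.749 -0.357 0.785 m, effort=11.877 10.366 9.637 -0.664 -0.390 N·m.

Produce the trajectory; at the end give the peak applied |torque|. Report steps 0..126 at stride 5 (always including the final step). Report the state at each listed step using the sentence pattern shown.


t=0.050 s (step 5): θ=-0.075 -0.705 -0.128 0.054 -0.814 rad, qdot=0.861 -1.332 1.397 -0.286 -2.549 rad/s, ee=0.739 -0.355 0.772 m, effort=9.307 10.273 8.238 -0.750 1.382 N·m.
t=0.100 s (step 10): θ=-0.029 -0.777 -0.044 0.045 -0.966 rad, qdot=0.920 -1.475 1.910 -0.030 -3.374 rad/s, ee=0.714 -0.346 0.750 m, effort=7.328 9.543 7.188 -0.884 1.823 N·m.
t=0.150 s (step 15): θ=0.013 -0.844 0.054 0.048 -1.144 rad, qdot=0.741 -1.200 1.965 0.219 -3.672 rad/s, ee=0.681 -0.333 0.724 m, effort=6.168 8.906 6.335 -0.949 2.002 N·m.
t=0.200 s (step 20): θ=0.046 -0.896 0.149 0.067 -1.329 rad, qdot=0.579 -0.882 1.836 0.535 -3.690 rad/s, ee=0.641 -0.317 0.695 m, effort=5.450 8.407 5.583 -1.069 2.147 N·m.
t=0.250 s (step 25): θ=0.072 -0.933 0.235 0.099 -1.511 rad, qdot=0.510 -0.598 1.560 0.753 -3.592 rad/s, ee=0.597 -0.301 0.664 m, effort=4.861 7.933 4.918 -1.188 2.330 N·m.
t=0.300 s (step 30): θ=0.098 -0.957 0.304 0.140 -1.687 rad, qdot=0.536 -0.389 1.194 0.884 -3.432 rad/s, ee=0.549 -0.285 0.630 m, effort=4.243 7.427 4.317 -1.290 2.520 N·m.
t=0.350 s (step 35): θ=0.127 -0.973 0.353 0.186 -1.854 rad, qdot=0.627 -0.265 0.776 0.937 -3.241 rad/s, ee=0.499 -0.269 0.596 m, effort=3.573 6.896 3.772 -1.341 2.669 N·m.
t=0.400 s (step 40): θ=0.161 -0.985 0.381 0.233 -2.011 rad, qdot=0.753 -0.229 0.344 0.910 -3.037 rad/s, ee=0.449 -0.255 0.562 m, effort=2.885 6.373 3.282 -1.311 2.729 N·m.
t=0.450 s (step 45): θ=0.202 -0.997 0.388 0.276 -2.158 rad, qdot=0.893 -0.289 -0.048 0.817 -2.821 rad/s, ee=0.400 -0.243 0.530 m, effort=2.232 5.902 2.837 -1.196 2.666 N·m.
t=0.500 s (step 50): θ=0.251 -1.015 0.378 0.313 -2.293 rad, qdot=1.021 -0.438 -0.341 0.654 -2.600 rad/s, ee=0.353 -0.233 0.501 m, effort=1.661 5.509 2.419 -1.001 2.476 N·m.
t=0.550 s (step 55): θ=0.304 -1.041 0.355 0.341 -2.418 rad, qdot=1.093 -0.591 -0.569 0.457 -2.382 rad/s, ee=0.310 -0.225 0.475 m, effort=1.210 5.195 2.090 -0.753 2.171 N·m.
t=0.600 s (step 60): θ=0.359 -1.074 0.322 0.359 -2.531 rad, qdot=1.116 -0.738 -0.721 0.262 -2.154 rad/s, ee=0.271 -0.220 0.453 m, effort=0.899 4.981 1.851 -0.487 1.768 N·m.
t=0.650 s (step 65): θ=0.414 -1.114 0.284 0.368 -2.633 rad, qdot=1.096 -0.862 -0.807 0.091 -1.918 rad/s, ee=0.238 -0.217 0.434 m, effort=0.727 4.874 1.709 -0.228 1.298 N·m.
t=0.700 s (step 70): θ=0.468 -1.160 0.242 0.369 -2.723 rad, qdot=1.053 -0.960 -0.843 -0.006 -1.666 rad/s, ee=0.212 -0.215 0.418 m, effort=0.693 4.887 1.665 -0.017 0.794 N·m.
t=0.750 s (step 75): θ=0.520 -1.210 0.200 0.368 -2.800 rad, qdot=1.001 -1.026 -0.852 -0.035 -1.416 rad/s, ee=0.191 -0.213 0.404 m, effort=0.757 5.005 1.719 0.138 0.293 N·m.
t=0.800 s (step 80): θ=0.568 -1.262 0.157 0.365 -2.865 rad, qdot=0.938 -1.060 -0.839 -0.082 -1.200 rad/s, ee=0.175 -0.213 0.391 m, effort=0.838 5.190 1.863 0.283 -0.175 N·m.
t=0.850 s (step 85): θ=0.613 -1.315 0.116 0.360 -2.920 rad, qdot=0.871 -1.071 -0.798 -0.131 -1.006 rad/s, ee=0.164 -0.212 0.379 m, effort=0.921 5.436 2.074 0.406 -0.603 N·m.
t=0.900 s (step 90): θ=0.655 -1.369 0.078 0.352 -2.966 rad, qdot=0.801 -1.060 -0.731 -0.175 -0.829 rad/s, ee=0.156 -0.210 0.367 m, effort=0.990 5.719 2.323 0.500 -0.982 N·m.
t=0.950 s (step 95): θ=0.693 -1.421 0.044 0.342 -3.003 rad, qdot=0.727 -1.029 -0.643 -0.214 -0.669 rad/s, ee=0.151 -0.208 0.354 m, effort=1.035 6.005 2.573 0.569 -1.305 N·m.
t=1.000 s (step 100): θ=0.728 -1.471 0.014 0.331 -3.033 rad, qdot=0.652 -0.982 -0.540 -0.249 -0.529 rad/s, ee=0.147 -0.205 0.342 m, effort=1.055 6.266 2.797 0.618 -1.570 N·m.
t=1.050 s (step 105): θ=0.759 -1.519 -0.010 0.317 -3.057 rad, qdot=0.577 -0.924 -0.433 -0.282 -0.411 rad/s, ee=0.144 -0.202 0.330 m, effort=1.057 6.483 2.975 0.652 -1.777 N·m.
t=1.100 s (step 110): θ=0.786 -1.564 -0.029 0.303 -3.075 rad, qdot=0.506 -0.861 -0.329 -0.310 -0.317 rad/s, ee=0.142 -0.199 0.319 m, effort=1.051 6.648 3.102 0.675 -1.931 N·m.
t=1.150 s (step 115): θ=0.809 -1.605 -0.043 0.286 -3.089 rad, qdot=0.441 -0.798 -0.234 -0.334 -0.247 rad/s, ee=0.140 -0.195 0.308 m, effort=1.042 6.765 3.181 0.689 -2.039 N·m.
t=1.200 s (step 120): θ=0.830 -1.644 -0.053 0.269 -3.100 rad, qdot=0.385 -0.739 -0.152 -0.351 -0.198 rad/s, ee=0.137 -0.191 0.297 m, effort=1.034 6.843 3.223 0.695 -2.108 N·m.
t=1.250 s (step 125): θ=0.848 -1.679 -0.059 0.251 -3.109 rad, qdot=0.337 -0.684 -0.085 -0.361 -0.166 rad/s, ee=0.135 -0.188 0.288 m, effort=1.030 6.893 3.239 0.694 -2.149 N·m.
t=1.260 s (step 126): θ=0.851 -1.686 -0.060 0.248 -3.111 rad, qdot=0.329 -0.674 -0.073 -0.362 -0.161 rad/s, ee=0.134 -0.187 0.286 m.
max |effort| (N·m): 11.877


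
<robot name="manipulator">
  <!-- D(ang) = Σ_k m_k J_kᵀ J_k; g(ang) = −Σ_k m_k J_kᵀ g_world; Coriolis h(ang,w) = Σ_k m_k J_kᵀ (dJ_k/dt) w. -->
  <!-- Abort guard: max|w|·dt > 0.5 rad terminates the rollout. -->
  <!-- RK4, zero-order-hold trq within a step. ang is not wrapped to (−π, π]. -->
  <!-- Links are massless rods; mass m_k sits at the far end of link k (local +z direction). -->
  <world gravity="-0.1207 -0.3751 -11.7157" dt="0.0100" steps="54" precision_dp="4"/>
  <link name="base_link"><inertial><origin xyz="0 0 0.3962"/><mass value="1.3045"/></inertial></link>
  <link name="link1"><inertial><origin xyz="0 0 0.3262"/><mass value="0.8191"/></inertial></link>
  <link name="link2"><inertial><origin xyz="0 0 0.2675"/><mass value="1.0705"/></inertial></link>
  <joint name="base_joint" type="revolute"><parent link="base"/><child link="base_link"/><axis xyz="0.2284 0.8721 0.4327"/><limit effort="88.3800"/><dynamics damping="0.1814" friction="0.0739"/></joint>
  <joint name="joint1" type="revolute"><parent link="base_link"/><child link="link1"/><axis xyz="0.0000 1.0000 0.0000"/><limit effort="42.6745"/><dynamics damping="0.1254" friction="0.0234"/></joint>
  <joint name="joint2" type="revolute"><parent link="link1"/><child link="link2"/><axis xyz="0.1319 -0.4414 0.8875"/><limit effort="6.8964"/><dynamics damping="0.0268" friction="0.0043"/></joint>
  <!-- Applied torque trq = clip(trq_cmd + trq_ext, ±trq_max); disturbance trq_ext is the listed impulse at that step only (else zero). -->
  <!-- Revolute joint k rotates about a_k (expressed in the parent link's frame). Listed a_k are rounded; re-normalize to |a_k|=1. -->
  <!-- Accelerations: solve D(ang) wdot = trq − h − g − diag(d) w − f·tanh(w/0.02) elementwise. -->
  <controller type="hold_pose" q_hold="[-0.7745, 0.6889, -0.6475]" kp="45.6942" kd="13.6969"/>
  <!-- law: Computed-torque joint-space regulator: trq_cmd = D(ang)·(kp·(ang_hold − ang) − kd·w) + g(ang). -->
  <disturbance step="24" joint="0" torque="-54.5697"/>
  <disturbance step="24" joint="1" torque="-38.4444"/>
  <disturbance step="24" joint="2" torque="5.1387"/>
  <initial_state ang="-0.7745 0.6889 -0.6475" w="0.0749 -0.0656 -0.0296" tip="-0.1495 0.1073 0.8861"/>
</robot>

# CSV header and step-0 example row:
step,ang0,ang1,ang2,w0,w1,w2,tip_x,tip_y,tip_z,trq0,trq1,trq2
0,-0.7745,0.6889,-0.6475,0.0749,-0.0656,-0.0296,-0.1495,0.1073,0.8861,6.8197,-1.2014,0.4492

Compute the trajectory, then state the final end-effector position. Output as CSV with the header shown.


step,ang0,ang1,ang2,w0,w1,w2,tip_x,tip_y,tip_z,trq0,trq1,trq2
1,-0.7738,0.6884,-0.6476,0.0593,-0.0440,0.0035,-0.1493,0.1072,0.8862,6.8921,-1.1795,0.4457
2,-0.7733,0.6880,-0.6475,0.0462,-0.0285,0.0185,-0.1491,0.1072,0.8863,6.9575,-1.1595,0.4432
3,-0.7729,0.6878,-0.6473,0.0353,-0.0168,0.0248,-0.1490,0.1071,0.8864,7.0162,-1.1410,0.4411
4,-0.7726,0.6876,-0.6470,0.0265,-0.0086,0.0251,-0.1488,0.1071,0.8865,7.0688,-1.1234,0.4393
5,-0.7724,0.6876,-0.6468,0.0195,-0.0033,0.0212,-0.1487,0.1071,0.8865,7.1153,-1.1067,0.4376
6,-0.7722,0.6876,-0.6466,0.0140,-0.0002,0.0153,-0.1486,0.1070,0.8866,7.1560,-1.0909,0.4361
7,-0.7721,0.6876,-0.6465,0.0098,0.0016,0.0096,-0.1485,0.1070,0.8866,7.1912,-1.0762,0.4345
8,-0.7720,0.6876,-0.6464,0.0065,0.0026,0.0051,-0.1485,0.1070,0.8866,7.2216,-1.0628,0.4330
9,-0.7719,0.6876,-0.6464,0.0041,0.0030,0.0019,-0.1484,0.1070,0.8866,7.2477,-1.0504,0.4316
10,-0.7719,0.6877,-0.6464,0.0022,0.0031,-0.0003,-0.1484,0.1070,0.8866,7.2703,-1.0392,0.4302
11,-0.7719,0.6877,-0.6464,0.0007,0.0030,-0.0017,-0.1484,0.1069,0.8866,7.2899,-1.0291,0.4288
12,-0.7719,0.6877,-0.6464,-0.0004,0.0027,-0.0026,-0.1483,0.1069,0.8866,7.3070,-1.0200,0.4276
13,-0.7719,0.6877,-0.6464,-0.0013,0.0024,-0.0031,-0.1483,0.1069,0.8866,7.3219,-1.0118,0.4264
14,-0.7719,0.6878,-0.6465,-0.0019,0.0020,-0.0033,-0.1483,0.1069,0.8866,7.3350,-1.0044,0.4254
15,-0.7719,0.6878,-0.6465,-0.0024,0.0017,-0.0034,-0.1483,0.1069,0.8866,7.3465,-0.9977,0.4244
16,-0.7720,0.6878,-0.6465,-0.0028,0.0013,-0.0034,-0.1483,0.1069,0.8866,7.3567,-0.9918,0.4236
17,-0.7720,0.6878,-0.6466,-0.0031,0.0010,-0.0033,-0.1483,0.1069,0.8866,7.3657,-0.9865,0.4228
18,-0.7720,0.6878,-0.6466,-0.0034,0.0007,-0.0031,-0.1484,0.1069,0.8866,7.3737,-0.9817,0.4221
19,-0.7721,0.6878,-0.6466,-0.0036,0.0004,-0.0030,-0.1484,0.1069,0.8866,7.3808,-0.9775,0.4215
20,-0.7721,0.6878,-0.6467,-0.0037,0.0002,-0.0028,-0.1484,0.1069,0.8866,7.3871,-0.9737,0.4209
21,-0.7721,0.6878,-0.6467,-0.0038,0.0000,-0.0027,-0.1484,0.1070,0.8866,7.3928,-0.9703,0.4204
22,-0.7722,0.6878,-0.6467,-0.0039,-0.0001,-0.0025,-0.1485,0.1070,0.8866,7.3978,-0.9672,0.4200
23,-0.7722,0.6878,-0.6467,-0.0039,-0.0003,-0.0024,-0.1485,0.1070,0.8865,7.4023,-0.9645,0.4196
24,-0.7723,0.6878,-0.6468,-0.0039,-0.0004,-0.0022,-0.1485,0.1070,0.8865,-47.1634,-39.4065,5.5579
25,-0.7723,0.6819,-0.6578,-0.0098,-1.1780,-2.1537,-0.1508,0.1074,0.8866,15.0517,4.4294,-0.3014
26,-0.7725,0.6712,-0.6767,-0.0175,-0.9644,-1.6364,-0.1549,0.1083,0.8868,14.3253,3.9331,-0.2324
27,-0.7727,0.6624,-0.6910,-0.0223,-0.7873,-1.2363,-0.1585,0.1091,0.8869,13.6629,3.4825,-0.1704
28,-0.7729,0.6553,-0.7017,-0.0249,-0.6392,-0.9236,-0.1616,0.1098,0.8870,13.0596,3.0731,-0.1145
29,-0.7732,0.6496,-0.7097,-0.0260,-0.5146,-0.6778,-0.1642,0.1105,0.8870,12.5106,2.7011,-0.0639
30,-0.7734,0.6449,-0.7155,-0.0259,-0.4094,-0.4835,-0.1664,0.1111,0.8871,12.0112,2.3630,-0.0179
31,-0.7737,0.6413,-0.7195,-0.0250,-0.3203,-0.3297,-0.1682,0.1116,0.8871,11.5572,2.0557,0.0238
32,-0.7739,0.6385,-0.7222,-0.0235,-0.2447,-0.2077,-0.1697,0.1120,0.8872,11.1448,1.7763,0.0618
33,-0.7741,0.6364,-0.7238,-0.0216,-0.1805,-0.1110,-0.1709,0.1124,0.8872,10.7704,1.5224,0.0964
34,-0.7743,0.6348,-0.7245,-0.0195,-0.1260,-0.0346,-0.1718,0.1127,0.8872,10.4308,1.2917,0.1279
35,-0.7745,0.6338,-0.7246,-0.0170,-0.0812,0.0186,-0.1725,0.1130,0.8872,10.1230,1.0819,0.1571
36,-0.7747,0.6332,-0.7242,-0.0142,-0.0450,0.0504,-0.1730,0.1132,0.8872,9.8446,0.8914,0.1843
37,-0.7748,0.6329,-0.7236,-0.0115,-0.0147,0.0730,-0.1733,0.1134,0.8873,9.5930,0.7187,0.2092
38,-0.7749,0.6328,-0.7228,-0.0081,0.0083,0.0829,-0.1734,0.1134,0.8873,9.3663,0.5642,0.2317
39,-0.7750,0.6330,-0.7220,-0.0042,0.0251,0.0824,-0.1735,0.1135,0.8873,9.1626,0.4265,0.2522
40,-0.7750,0.6333,-0.7212,-0.0008,0.0390,0.0794,-0.1734,0.1135,0.8873,8.9802,0.3024,0.2708
41,-0.7750,0.6338,-0.7204,0.0019,0.0512,0.0762,-0.1732,0.1135,0.8873,8.8167,0.1900,0.2877
42,-0.7750,0.6344,-0.7196,0.0039,0.0619,0.0732,-0.1729,0.1134,0.8873,8.6703,0.0880,0.3030
43,-0.7749,0.6350,-0.7189,0.0055,0.0710,0.0705,-0.1726,0.1133,0.8873,8.5389,-0.0046,0.3168
44,-0.7749,0.6358,-0.7182,0.0067,0.0788,0.0678,-0.1722,0.1132,0.8873,8.4209,-0.0885,0.3293
45,-0.7748,0.6366,-0.7176,0.0076,0.0853,0.0653,-0.1718,0.1130,0.8872,8.3151,-0.1647,0.3407
46,-0.7747,0.6375,-0.7169,0.0084,0.0906,0.0628,-0.1713,0.1129,0.8872,8.2200,-0.2338,0.3509
47,-0.7746,0.6384,-0.7163,0.0089,0.0949,0.0604,-0.1708,0.1127,0.8872,8.1346,-0.2964,0.3602
48,-0.7745,0.6394,-0.7157,0.0093,0.0981,0.0581,-0.1702,0.1125,0.8872,8.0580,-0.3532,0.3686
49,-0.7744,0.6403,-0.7151,0.0096,0.1006,0.0559,-0.1697,0.1123,0.8872,7.9893,-0.4047,0.3761
50,-0.7743,0.6414,-0.7146,0.0097,0.1022,0.0538,-0.1691,0.1121,0.8872,7.9277,-0.4514,0.3829
51,-0.7742,0.6424,-0.7141,0.0098,0.1032,0.0518,-0.1685,0.1119,0.8871,7.8724,-0.4937,0.3891
52,-0.7741,0.6434,-0.7136,0.0099,0.1036,0.0499,-0.1679,0.1117,0.8871,7.8230,-0.5320,0.3946
53,-0.7740,0.6445,-0.7131,0.0099,0.1035,0.0481,-0.1673,0.1115,0.8871,7.7787,-0.5668,0.3996
54,-0.7739,0.6455,-0.7126,0.0098,0.1030,0.0465,-0.1668,0.1113,0.8871,,,
# final tip position (m): -0.1668 0.1113 0.8871


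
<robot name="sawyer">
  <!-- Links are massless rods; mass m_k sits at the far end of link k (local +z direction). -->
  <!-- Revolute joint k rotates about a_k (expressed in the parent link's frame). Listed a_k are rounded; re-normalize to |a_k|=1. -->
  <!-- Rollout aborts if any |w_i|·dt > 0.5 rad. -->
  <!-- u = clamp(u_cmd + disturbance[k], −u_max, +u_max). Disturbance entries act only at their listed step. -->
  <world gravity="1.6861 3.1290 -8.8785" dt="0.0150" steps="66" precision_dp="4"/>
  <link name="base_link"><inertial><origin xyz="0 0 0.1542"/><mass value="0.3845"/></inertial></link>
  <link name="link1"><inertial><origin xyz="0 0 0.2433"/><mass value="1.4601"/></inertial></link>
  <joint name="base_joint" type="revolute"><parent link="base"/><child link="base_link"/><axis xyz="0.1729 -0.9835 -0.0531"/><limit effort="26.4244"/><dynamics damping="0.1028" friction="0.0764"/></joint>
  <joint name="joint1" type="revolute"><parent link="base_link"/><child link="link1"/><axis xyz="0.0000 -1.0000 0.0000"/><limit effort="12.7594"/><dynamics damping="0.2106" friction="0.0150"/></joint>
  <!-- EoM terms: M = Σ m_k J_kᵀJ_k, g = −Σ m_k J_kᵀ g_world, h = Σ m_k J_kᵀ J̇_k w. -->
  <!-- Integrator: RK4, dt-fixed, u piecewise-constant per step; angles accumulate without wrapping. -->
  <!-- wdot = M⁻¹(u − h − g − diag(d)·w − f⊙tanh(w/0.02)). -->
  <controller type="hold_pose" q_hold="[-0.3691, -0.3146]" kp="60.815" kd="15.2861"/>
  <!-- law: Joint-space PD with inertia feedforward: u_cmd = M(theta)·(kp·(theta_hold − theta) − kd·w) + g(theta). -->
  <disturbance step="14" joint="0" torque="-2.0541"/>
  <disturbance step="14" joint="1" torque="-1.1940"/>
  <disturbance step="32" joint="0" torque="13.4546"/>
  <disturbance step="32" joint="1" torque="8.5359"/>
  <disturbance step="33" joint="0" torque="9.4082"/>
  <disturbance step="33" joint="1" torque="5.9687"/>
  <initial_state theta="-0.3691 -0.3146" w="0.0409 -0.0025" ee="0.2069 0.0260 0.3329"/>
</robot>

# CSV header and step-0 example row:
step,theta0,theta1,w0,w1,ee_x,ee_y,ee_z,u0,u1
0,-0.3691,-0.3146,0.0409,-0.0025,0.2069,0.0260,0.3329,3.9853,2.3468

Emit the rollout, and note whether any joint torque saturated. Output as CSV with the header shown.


step,theta0,theta1,w0,w1,ee_x,ee_y,ee_z,u0,u1
1,-0.3689,-0.3141,0.0189,0.0163,0.2068,0.0260,0.3330,4.0159,2.3621
2,-0.3688,-0.3137,0.0147,0.0092,0.2067,0.0260,0.3331,4.0396,2.3761
3,-0.3688,-0.3133,0.0110,0.0045,0.2066,0.0260,0.3332,4.0582,2.3869
4,-0.3688,-0.3130,0.0088,0.0001,0.2065,0.0260,0.3332,4.0726,2.3954
5,-0.3688,-0.3127,0.0073,-0.0036,0.2065,0.0260,0.3332,4.0840,2.4020
6,-0.3689,-0.3125,0.0063,-0.0066,0.2065,0.0260,0.3333,4.0929,2.4072
7,-0.3690,-0.3124,0.0056,-0.0088,0.2065,0.0260,0.3333,4.0999,2.4113
8,-0.3691,-0.3122,0.0051,-0.0105,0.2065,0.0260,0.3333,4.1054,2.4145
9,-0.3692,-0.3121,0.0047,-0.0116,0.2065,0.0260,0.3333,4.1098,2.4170
10,-0.3693,-0.3120,0.0045,-0.0125,0.2065,0.0260,0.3333,4.1134,2.4189
11,-0.3694,-0.3119,0.0043,-0.0130,0.2065,0.0260,0.3333,4.1162,2.4204
12,-0.3695,-0.3118,0.0042,-0.0134,0.2065,0.0260,0.3332,4.1185,2.4217
13,-0.3696,-0.3118,0.0042,-0.0137,0.2066,0.0260,0.3332,4.1203,2.4226
14,-0.3697,-0.3117,0.0042,-0.0138,0.2066,0.0260,0.3332,2.0677,1.2293
15,-0.3705,-0.3121,-0.0955,-0.0620,0.2069,0.0261,0.3330,4.5978,2.7056
16,-0.3715,-0.3132,-0.0462,-0.0862,0.2075,0.0262,0.3326,4.5026,2.6539
17,-0.3720,-0.3146,-0.0195,-0.0841,0.2079,0.0262,0.3323,4.4246,2.6098
18,-0.3722,-0.3157,-0.0131,-0.0586,0.2082,0.0262,0.3321,4.3640,2.5731
19,-0.3724,-0.3164,-0.0102,-0.0353,0.2083,0.0262,0.3319,4.3155,2.5433
20,-0.3725,-0.3169,-0.0092,-0.0155,0.2085,0.0262,0.3319,4.2769,2.5192
21,-0.3725,-0.3172,-0.0103,0.0022,0.2085,0.0262,0.3318,4.2477,2.5006
22,-0.3724,-0.3174,-0.0060,0.0066,0.2085,0.0262,0.3318,4.2243,2.4868
23,-0.3723,-0.3175,-0.0034,0.0109,0.2085,0.0262,0.3318,4.2058,2.4759
24,-0.3722,-0.3176,-0.0019,0.0145,0.2085,0.0262,0.3318,4.1914,2.4673
25,-0.3721,-0.3176,-0.0010,0.0173,0.2085,0.0262,0.3318,4.1803,2.4606
26,-0.3719,-0.3176,-0.0006,0.0193,0.2084,0.0262,0.3319,4.1715,2.4553
27,-0.3718,-0.3176,-0.0003,0.0206,0.2084,0.0262,0.3319,4.1646,2.4511
28,-0.3716,-0.3175,-0.0002,0.0214,0.2083,0.0262,0.3319,4.1590,2.4478
29,-0.3715,-0.3174,-0.0001,0.0218,0.2082,0.0261,0.3320,4.1546,2.4451
30,-0.3713,-0.3174,-0.0002,0.0219,0.2082,0.0261,0.3320,4.1509,2.4430
31,-0.3712,-0.3173,-0.0002,0.0218,0.2081,0.0261,0.3321,4.1479,2.4412
32,-0.3710,-0.3172,-0.0003,0.0215,0.2081,0.0261,0.3321,17.6000,10.9757
33,-0.3703,-0.3071,0.1345,1.2647,0.2059,0.0261,0.3338,10.3612,6.4038
34,-0.3667,-0.2859,0.3550,1.5586,0.2006,0.0259,0.3377,-0.7485,-0.6072
35,-0.3603,-0.2684,0.4673,0.8249,0.1951,0.0255,0.3415,0.0723,-0.0696
36,-0.3534,-0.2590,0.4245,0.4571,0.1909,0.0251,0.3441,0.7679,0.3641
37,-0.3478,-0.2537,0.3275,0.2654,0.1879,0.0247,0.3460,1.3555,0.7208
38,-0.3436,-0.2505,0.2211,0.1592,0.1859,0.0244,0.3472,1.8509,1.0170
39,-0.3410,-0.2486,0.1232,0.0961,0.1846,0.0242,0.3479,2.2678,1.2641
40,-0.3398,-0.2475,0.0401,0.0555,0.1840,0.0241,0.3483,2.6179,1.4706
41,-0.3396,-0.2470,0.0031,-0.0200,0.1838,0.0241,0.3484,2.9012,1.6423
42,-0.3399,-0.2475,-0.0226,-0.0774,0.1840,0.0241,0.3483,3.1254,1.7789
43,-0.3404,-0.2491,-0.0344,-0.1302,0.1845,0.0242,0.3480,3.3031,1.8894
44,-0.3410,-0.2512,-0.0478,-0.1604,0.1851,0.0242,0.3476,3.4499,1.9806
45,-0.3418,-0.2538,-0.0610,-0.1757,0.1859,0.0242,0.3471,3.5716,2.0559
46,-0.3428,-0.2564,-0.0720,-0.1824,0.1868,0.0243,0.3465,3.6723,2.1183
47,-0.3439,-0.2592,-0.0799,-0.1845,0.1877,0.0244,0.3459,3.7554,2.1700
48,-0.3452,-0.2619,-0.0846,-0.1840,0.1887,0.0245,0.3453,3.8237,2.2129
49,-0.3464,-0.2647,-0.0866,-0.1820,0.1897,0.0246,0.3447,3.8796,2.2483
50,-0.3477,-0.2674,-0.0863,-0.1792,0.1907,0.0246,0.3441,3.9251,2.2775
51,-0.3490,-0.2700,-0.0841,-0.1758,0.1916,0.0247,0.3434,3.9619,2.3016
52,-0.3503,-0.2726,-0.0805,-0.1721,0.1926,0.0248,0.3428,3.9914,2.3214
53,-0.3514,-0.2752,-0.0759,-0.1681,0.1935,0.0249,0.3423,4.0149,2.3375
54,-0.3525,-0.2777,-0.0706,-0.1639,0.1943,0.0249,0.3417,4.0334,2.3507
55,-0.3536,-0.2801,-0.0648,-0.1596,0.1951,0.0250,0.3411,4.0477,2.3614
56,-0.3545,-0.2824,-0.0588,-0.1551,0.1959,0.0251,0.3406,4.0587,2.3701
57,-0.3553,-0.2847,-0.0528,-0.1505,0.1966,0.0251,0.3401,4.0669,2.3770
58,-0.3561,-0.2869,-0.0470,-0.1457,0.1973,0.0252,0.3397,4.0729,2.3827
59,-0.3567,-0.2891,-0.0415,-0.1406,0.1980,0.0252,0.3392,4.0772,2.3872
60,-0.3573,-0.2911,-0.0366,-0.1350,0.1986,0.0252,0.3388,4.0802,2.3908
61,-0.3579,-0.2931,-0.0324,-0.1288,0.1991,0.0253,0.3384,4.0823,2.3937
62,-0.3583,-0.2950,-0.0290,-0.1221,0.1996,0.0253,0.3380,4.0838,2.3961
63,-0.3587,-0.2968,-0.0261,-0.1149,0.2001,0.0253,0.3377,4.0848,2.3981
64,-0.3591,-0.2984,-0.0238,-0.1077,0.2006,0.0253,0.3374,4.0855,2.3998
65,-0.3595,-0.3000,-0.0219,-0.1005,0.2010,0.0254,0.3371,4.0861,2.4013
66,-0.3598,-0.3014,-0.0203,-0.0935,0.2014,0.0254,0.3368,,
# any joint saturated: no


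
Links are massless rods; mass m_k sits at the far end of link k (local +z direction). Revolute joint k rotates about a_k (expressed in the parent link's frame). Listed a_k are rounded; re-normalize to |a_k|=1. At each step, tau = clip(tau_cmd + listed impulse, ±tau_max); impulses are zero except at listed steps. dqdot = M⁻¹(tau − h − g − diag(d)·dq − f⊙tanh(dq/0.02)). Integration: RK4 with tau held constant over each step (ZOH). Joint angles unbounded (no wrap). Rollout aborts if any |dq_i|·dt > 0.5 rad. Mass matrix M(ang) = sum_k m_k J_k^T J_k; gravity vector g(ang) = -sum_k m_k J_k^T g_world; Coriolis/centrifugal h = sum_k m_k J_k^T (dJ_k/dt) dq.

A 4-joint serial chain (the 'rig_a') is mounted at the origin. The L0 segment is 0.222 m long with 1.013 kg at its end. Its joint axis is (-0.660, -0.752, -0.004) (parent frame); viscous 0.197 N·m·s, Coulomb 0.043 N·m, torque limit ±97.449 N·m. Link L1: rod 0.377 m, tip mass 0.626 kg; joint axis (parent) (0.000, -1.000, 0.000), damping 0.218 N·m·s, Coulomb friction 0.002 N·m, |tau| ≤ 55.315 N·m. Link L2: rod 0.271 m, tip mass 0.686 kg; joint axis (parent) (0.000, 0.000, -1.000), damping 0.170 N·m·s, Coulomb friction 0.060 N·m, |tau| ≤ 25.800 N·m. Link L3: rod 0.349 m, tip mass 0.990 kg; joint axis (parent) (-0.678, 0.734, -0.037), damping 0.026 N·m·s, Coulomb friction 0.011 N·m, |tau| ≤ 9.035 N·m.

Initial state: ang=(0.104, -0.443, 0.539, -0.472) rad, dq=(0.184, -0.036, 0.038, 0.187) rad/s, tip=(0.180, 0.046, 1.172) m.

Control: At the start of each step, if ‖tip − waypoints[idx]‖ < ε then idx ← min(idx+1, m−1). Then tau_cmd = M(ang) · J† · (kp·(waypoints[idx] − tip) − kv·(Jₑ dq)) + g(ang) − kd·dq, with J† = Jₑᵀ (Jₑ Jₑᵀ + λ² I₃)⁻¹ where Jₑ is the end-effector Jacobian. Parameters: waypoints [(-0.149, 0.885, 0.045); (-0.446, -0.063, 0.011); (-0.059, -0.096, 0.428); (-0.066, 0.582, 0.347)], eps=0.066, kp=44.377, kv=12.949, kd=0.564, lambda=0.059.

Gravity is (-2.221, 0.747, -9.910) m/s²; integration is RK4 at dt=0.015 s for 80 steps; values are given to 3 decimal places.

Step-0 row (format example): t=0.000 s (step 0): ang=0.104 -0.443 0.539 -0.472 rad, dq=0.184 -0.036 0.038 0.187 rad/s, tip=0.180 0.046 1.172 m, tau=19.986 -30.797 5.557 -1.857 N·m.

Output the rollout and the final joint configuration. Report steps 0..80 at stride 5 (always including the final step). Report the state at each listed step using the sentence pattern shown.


t=0.075 s (step 5): ang=0.272 -0.747 0.560 -0.926 rad, dq=3.417 -5.627 0.746 -7.191 rad/s, tip=0.164 0.135 1.086 m, tau=7.903 3.746 2.416 0.627 N·m.
t=0.150 s (step 10): ang=0.557 -1.148 0.660 -1.359 rad, dq=4.036 -4.811 1.909 -4.431 rad/s, tip=0.143 0.290 0.922 m, tau=-1.800 8.685 -1.728 1.146 N·m.
t=0.225 s (step 15): ang=0.856 -1.443 0.835 -1.613 rad, dq=3.825 -2.996 2.629 -2.511 rad/s, tip=0.106 0.437 0.748 m, tau=-6.948 6.419 -4.015 2.466 N·m.
t=0.300 s (step 20): ang=1.121 -1.598 1.029 -1.752 rad, dq=3.211 -1.189 2.417 -1.276 rad/s, tip=0.063 0.547 0.590 m, tau=-9.501 2.557 -4.114 3.074 N·m.
t=0.375 s (step 25): ang=1.335 -1.637 1.185 -1.814 rad, dq=2.492 0.051 1.713 -0.439 rad/s, tip=0.018 0.626 0.461 m, tau=-11.867 -2.251 -3.082 3.050 N·m.
t=0.450 s (step 30): ang=1.497 -1.606 1.288 -1.825 rad, dq=1.826 0.666 1.071 0.108 rad/s, tip=-0.026 0.685 0.361 m, tau=-14.127 -6.597 -1.926 2.767 N·m.
t=0.525 s (step 35): ang=1.613 -1.549 1.352 -1.804 rad, dq=1.315 0.819 0.651 0.408 rad/s, tip=-0.066 0.732 0.283 m, tau=-15.798 -9.510 -1.066 2.495 N·m.
t=0.600 s (step 40): ang=1.698 -1.490 1.391 -1.769 rad, dq=0.961 0.728 0.405 0.522 rad/s, tip=-0.098 0.769 0.220 m, tau=-16.709 -11.014 -0.530 2.312 N·m.
t=0.675 s (step 45): ang=1.760 -1.441 1.416 -1.729 rad, dq=0.716 0.557 0.264 0.519 rad/s, tip=-0.122 0.796 0.171 m, tau=-17.002 -11.578 -0.223 2.207 N·m.
t=0.750 s (step 50): ang=1.807 -1.406 1.432 -1.692 rad, dq=0.539 0.392 0.182 0.464 rad/s, tip=-0.137 0.816 0.134 m, tau=-16.919 -11.654 -0.049 2.141 N·m.
t=0.825 s (step 55): ang=1.842 -1.382 1.444 -1.660 rad, dq=0.407 0.260 0.131 0.396 rad/s, tip=-0.147 0.831 0.106 m, tau=-16.666 -11.533 0.055 2.094 N·m.
t=0.900 s (step 60): ang=1.866 -1.367 1.448 -1.647 rad, dq=-0.094 0.024 -0.453 -1.538 rad/s, tip=-0.154 0.838 0.087 m, tau=-27.686 -18.428 -3.483 -6.901 N·m.
t=0.975 s (step 65): ang=1.819 -1.371 1.370 -1.946 rad, dq=-0.798 0.025 -1.380 -5.196 rad/s, tip=-0.186 0.742 0.076 m, tau=-13.144 -6.544 -1.198 -0.444 N·m.
t=1.050 s (step 70): ang=1.775 -1.346 1.245 -2.335 rad, dq=-0.329 0.731 -2.013 -4.955 rad/s, tip=-0.223 0.603 0.081 m, tau=-6.773 -0.646 -0.295 0.746 N·m.
t=1.125 s (step 75): ang=1.765 -1.242 1.078 -2.680 rad, dq=0.002 2.225 -2.233 -4.301 rad/s, tip=-0.246 0.481 0.089 m, tau=-2.300 4.533 -0.097 0.479 N·m.
t=1.200 s (step 80): ang=1.765 -0.972 0.964 -3.004 rad, dq=0.037 5.327 -0.628 -4.645 rad/s, tip=-0.257 0.407 0.089 m.
final ang (rad): 1.765 -0.972 0.964 -3.004


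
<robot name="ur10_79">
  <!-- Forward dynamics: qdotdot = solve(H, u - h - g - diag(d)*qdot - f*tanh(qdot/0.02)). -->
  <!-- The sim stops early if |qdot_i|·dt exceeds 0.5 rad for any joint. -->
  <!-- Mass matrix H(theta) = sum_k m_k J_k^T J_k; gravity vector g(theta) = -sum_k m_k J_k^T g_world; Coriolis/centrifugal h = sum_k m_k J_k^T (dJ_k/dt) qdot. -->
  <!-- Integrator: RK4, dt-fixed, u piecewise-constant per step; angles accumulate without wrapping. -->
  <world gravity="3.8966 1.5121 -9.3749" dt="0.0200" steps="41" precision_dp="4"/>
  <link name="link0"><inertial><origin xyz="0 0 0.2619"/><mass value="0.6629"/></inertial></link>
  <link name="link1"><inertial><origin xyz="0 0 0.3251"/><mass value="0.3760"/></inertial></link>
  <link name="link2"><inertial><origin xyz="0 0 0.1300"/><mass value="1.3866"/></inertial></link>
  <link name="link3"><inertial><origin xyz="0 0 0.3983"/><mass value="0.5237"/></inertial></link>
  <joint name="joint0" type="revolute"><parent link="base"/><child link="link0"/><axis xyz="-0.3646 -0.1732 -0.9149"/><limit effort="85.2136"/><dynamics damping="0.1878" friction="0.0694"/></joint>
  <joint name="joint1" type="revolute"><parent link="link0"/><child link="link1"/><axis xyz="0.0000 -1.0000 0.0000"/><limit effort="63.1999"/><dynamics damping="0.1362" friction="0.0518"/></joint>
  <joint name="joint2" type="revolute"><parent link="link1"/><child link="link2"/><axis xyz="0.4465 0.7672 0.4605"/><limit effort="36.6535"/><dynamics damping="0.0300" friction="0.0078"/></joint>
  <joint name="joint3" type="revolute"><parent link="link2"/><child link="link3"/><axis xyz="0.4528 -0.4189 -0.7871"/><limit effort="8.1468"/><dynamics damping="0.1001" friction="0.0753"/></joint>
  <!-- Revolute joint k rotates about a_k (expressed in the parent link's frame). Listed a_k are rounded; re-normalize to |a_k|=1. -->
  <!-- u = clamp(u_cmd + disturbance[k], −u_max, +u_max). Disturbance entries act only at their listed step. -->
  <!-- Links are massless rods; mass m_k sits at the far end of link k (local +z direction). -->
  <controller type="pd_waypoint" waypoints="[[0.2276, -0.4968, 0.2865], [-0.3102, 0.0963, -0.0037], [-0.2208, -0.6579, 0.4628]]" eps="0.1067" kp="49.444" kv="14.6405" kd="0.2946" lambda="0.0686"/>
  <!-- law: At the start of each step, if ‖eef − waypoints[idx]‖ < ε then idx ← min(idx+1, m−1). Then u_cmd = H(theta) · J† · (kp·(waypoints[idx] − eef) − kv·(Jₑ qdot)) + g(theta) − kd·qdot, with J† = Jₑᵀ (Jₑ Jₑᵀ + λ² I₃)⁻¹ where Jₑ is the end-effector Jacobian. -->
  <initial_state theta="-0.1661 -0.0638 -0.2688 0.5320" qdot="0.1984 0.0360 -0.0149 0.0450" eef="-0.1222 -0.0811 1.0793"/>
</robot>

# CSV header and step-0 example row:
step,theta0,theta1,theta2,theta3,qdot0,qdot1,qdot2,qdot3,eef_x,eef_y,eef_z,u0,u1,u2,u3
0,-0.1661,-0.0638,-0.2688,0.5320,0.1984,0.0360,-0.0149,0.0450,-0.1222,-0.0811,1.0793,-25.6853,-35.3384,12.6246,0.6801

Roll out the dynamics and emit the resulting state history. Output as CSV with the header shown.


step,theta0,theta1,theta2,theta3,qdot0,qdot1,qdot2,qdot3,eef_x,eef_y,eef_z,u0,u1,u2,u3
1,-0.1863,-0.0848,-0.3018,0.5664,-2.2668,-2.1010,-3.2601,3.2775,-0.1209,-0.0836,1.0748,-18.3879,-25.9718,10.1317,-0.3038
2,-0.2531,-0.1395,-0.3888,0.6414,-4.5403,-3.3313,-5.4795,4.0239,-0.1115,-0.0934,1.0625,-10.6721,-14.1422,6.6787,-0.1685
3,-0.3607,-0.2107,-0.5061,0.7218,-6.3103,-3.7744,-6.2913,3.8807,-0.0933,-0.1093,1.0434,-3.1186,-3.5434,2.9049,0.1901
4,-0.4947,-0.2854,-0.6248,0.8028,-7.1100,-3.7008,-5.5562,4.2827,-0.0679,-0.1311,1.0189,2.5670,3.1224,-0.3468,0.1910
5,-0.6391,-0.3560,-0.7246,0.8911,-7.2765,-3.3662,-4.3532,4.7306,-0.0377,-0.1571,0.9908,5.8394,6.5353,-2.5106,0.0805
6,-0.7845,-0.4189,-0.8031,0.9834,-7.1865,-2.9236,-3.4189,4.6864,-0.0052,-0.1839,0.9608,7.3337,8.0719,-3.6462,0.0809
7,-0.9256,-0.4727,-0.8648,1.0739,-6.8681,-2.4634,-2.7147,4.4598,0.0275,-0.2088,0.9301,7.7359,8.5269,-4.0762,0.0931
8,-1.0592,-0.5175,-0.9154,1.1574,-6.4634,-2.0317,-2.3559,3.9082,0.0586,-0.2304,0.8996,7.5399,8.4073,-4.0180,0.1649
9,-1.1832,-0.5543,-0.9593,1.2316,-5.9237,-1.6481,-2.0895,3.4523,0.0867,-0.2486,0.8698,7.0215,7.9512,-3.6869,0.1592
10,-1.2963,-0.5839,-1.0001,1.2950,-5.3909,-1.3154,-2.0439,2.8128,0.1111,-0.2636,0.8411,6.3954,7.3144,-3.1774,0.1787
11,-1.3982,-0.6072,-1.0394,1.3483,-4.8043,-1.0234,-1.9511,2.4237,0.1315,-0.2760,0.8136,5.7404,6.6001,-2.6050,0.0902
12,-1.4890,-0.6251,-1.0783,1.3923,-4.2834,-0.7643,-1.9875,1.9026,0.1480,-0.2868,0.7872,5.1500,5.8354,-1.9987,0.0380
13,-1.5694,-0.6380,-1.1170,1.4284,-3.7672,-0.5254,-1.9287,1.6360,0.1611,-0.2963,0.7618,4.6293,5.0995,-1.4192,-0.0984
14,-1.6402,-0.6463,-1.1553,1.4581,-3.3281,-0.3022,-1.9387,1.2709,0.1711,-0.3051,0.7373,4.2112,4.3617,-0.8715,-0.1874
15,-1.7026,-0.6502,-1.1930,1.4823,-2.9191,-0.0883,-1.8625,1.0928,0.1787,-0.3135,0.7136,3.8788,3.6872,-0.3844,-0.3220
16,-1.7574,-0.6500,-1.2296,1.5022,-2.5760,0.1126,-1.8204,0.8508,0.1843,-0.3217,0.6907,3.6372,3.0489,0.0450,-0.4106
17,-1.8057,-0.6458,-1.2646,1.5184,-2.2667,0.3051,-1.7150,0.7313,0.1883,-0.3296,0.6684,3.4665,2.4781,0.4051,-0.5167
18,-1.8484,-0.6379,-1.2978,1.5318,-2.0044,0.4901,-1.6201,0.5767,0.1913,-0.3373,0.6469,3.3624,1.9208,0.7010,-0.5845
19,-1.8860,-0.6264,-1.3287,1.5428,-1.7713,0.6657,-1.4868,0.4909,0.1933,-0.3448,0.6261,3.3103,1.4062,0.9318,-0.6516
20,-1.9194,-0.6114,-1.3570,1.5519,-1.5715,0.8296,-1.3569,0.3906,0.1948,-0.3521,0.6062,3.3044,0.9068,1.1038,-0.6901
21,-1.9490,-0.5934,-1.3825,1.5593,-1.3949,0.9794,-1.2076,0.3290,0.1959,-0.3592,0.5870,3.3345,0.4380,1.2207,-0.7210
22,-1.9753,-0.5725,-1.4051,1.5654,-1.2419,1.1133,-1.0622,0.2625,0.1968,-0.3661,0.5688,3.3957,-0.0166,1.2895,-0.7313
23,-1.9987,-0.5491,-1.4248,1.5703,-1.1066,1.2292,-0.9110,0.2175,0.1975,-0.3729,0.5514,3.4813,-0.4486,1.3161,-0.7328
24,-2.0196,-0.5235,-1.4415,1.5743,-0.9885,1.3261,-0.7675,0.1710,0.1982,-0.3794,0.5349,3.5875,-0.8661,1.3076,-0.7201
25,-2.0382,-0.4962,-1.4554,1.5775,-0.8841,1.4032,-0.6277,0.1362,0.1988,-0.3857,0.5194,3.7096,-1.2633,1.2704,-0.7005
26,-2.0550,-0.4676,-1.4666,1.5799,-0.7928,1.4605,-0.4994,0.1008,0.1995,-0.3918,0.5047,3.8446,-1.6429,1.2110,-0.6719
27,-2.0700,-0.4380,-1.4754,1.5817,-0.7121,1.4984,-0.3807,0.0720,0.2003,-0.3978,0.4909,3.9889,-2.0003,1.1352,-0.6392
28,-2.0835,-0.4079,-1.4819,1.5830,-0.6414,1.5178,-0.2751,0.0444,0.2011,-0.4037,0.4779,4.1398,-2.3352,1.0483,-0.6026
29,-2.0956,-0.3775,-1.4864,1.5838,-0.5787,1.5203,-0.1787,0.0274,0.2020,-0.4093,0.4657,4.2944,-2.6425,0.9548,-0.5670
30,-2.1066,-0.3473,-1.4889,1.5847,-0.5215,1.5074,-0.0821,0.0413,0.2029,-0.4148,0.4542,4.4500,-2.9140,0.8584,-0.5407
31,-2.1165,-0.3174,-1.4897,1.5857,-0.4605,1.4819,0.0639,0.1887,0.2039,-0.4201,0.4433,4.6020,-3.1226,0.7605,-0.5616
32,-2.1255,-0.2881,-1.4892,1.5866,-0.4290,1.4486,0.0693,0.0698,0.2050,-0.4252,0.4330,4.7629,-3.3993,0.6729,-0.4897
33,-2.1338,-0.2596,-1.4878,1.5870,-0.3867,1.4027,0.1454,0.1231,0.2061,-0.4301,0.4233,4.9114,-3.5854,0.5842,-0.4793
34,-2.1413,-0.2321,-1.4857,1.5870,-0.3596,1.3510,0.1478,0.0452,0.2072,-0.4348,0.4142,5.0581,-3.7891,0.5041,-0.4243
35,-2.1483,-0.2057,-1.4830,1.5866,-0.3260,1.2919,0.1963,0.0816,0.2083,-0.4392,0.4055,5.1941,-3.9284,0.4248,-0.4107
36,-2.1547,-0.1805,-1.4800,1.5860,-0.3034,1.2302,0.1914,0.0245,0.2094,-0.4435,0.3974,5.3248,-4.0749,0.3542,-0.3662
37,-2.1606,-0.1565,-1.4766,1.5852,-0.2759,1.1648,0.2225,0.0560,0.2104,-0.4475,0.3897,5.4454,-4.1716,0.2859,-0.3543
38,-2.1661,-0.1339,-1.4732,1.5841,-0.2577,1.0995,0.2076,0.0049,0.2115,-0.4512,0.3825,5.5590,-4.2753,0.2261,-0.3156
39,-2.1711,-0.1126,-1.4694,1.5835,-0.2330,1.0329,0.2370,0.0553,0.2125,-0.4547,0.3757,8.3799,-10.8693,-10.4126,4.8164
40,-2.1805,-0.0999,-1.4835,1.5894,-0.7039,0.2493,-1.6550,0.5096,0.2082,-0.4526,0.3667,7.5661,-8.3726,-6.8855,3.2539
41,-2.1970,-0.0997,-1.5267,1.6066,-0.9432,-0.2257,-2.6723,1.1626,0.1951,-0.4409,0.3540,,,,


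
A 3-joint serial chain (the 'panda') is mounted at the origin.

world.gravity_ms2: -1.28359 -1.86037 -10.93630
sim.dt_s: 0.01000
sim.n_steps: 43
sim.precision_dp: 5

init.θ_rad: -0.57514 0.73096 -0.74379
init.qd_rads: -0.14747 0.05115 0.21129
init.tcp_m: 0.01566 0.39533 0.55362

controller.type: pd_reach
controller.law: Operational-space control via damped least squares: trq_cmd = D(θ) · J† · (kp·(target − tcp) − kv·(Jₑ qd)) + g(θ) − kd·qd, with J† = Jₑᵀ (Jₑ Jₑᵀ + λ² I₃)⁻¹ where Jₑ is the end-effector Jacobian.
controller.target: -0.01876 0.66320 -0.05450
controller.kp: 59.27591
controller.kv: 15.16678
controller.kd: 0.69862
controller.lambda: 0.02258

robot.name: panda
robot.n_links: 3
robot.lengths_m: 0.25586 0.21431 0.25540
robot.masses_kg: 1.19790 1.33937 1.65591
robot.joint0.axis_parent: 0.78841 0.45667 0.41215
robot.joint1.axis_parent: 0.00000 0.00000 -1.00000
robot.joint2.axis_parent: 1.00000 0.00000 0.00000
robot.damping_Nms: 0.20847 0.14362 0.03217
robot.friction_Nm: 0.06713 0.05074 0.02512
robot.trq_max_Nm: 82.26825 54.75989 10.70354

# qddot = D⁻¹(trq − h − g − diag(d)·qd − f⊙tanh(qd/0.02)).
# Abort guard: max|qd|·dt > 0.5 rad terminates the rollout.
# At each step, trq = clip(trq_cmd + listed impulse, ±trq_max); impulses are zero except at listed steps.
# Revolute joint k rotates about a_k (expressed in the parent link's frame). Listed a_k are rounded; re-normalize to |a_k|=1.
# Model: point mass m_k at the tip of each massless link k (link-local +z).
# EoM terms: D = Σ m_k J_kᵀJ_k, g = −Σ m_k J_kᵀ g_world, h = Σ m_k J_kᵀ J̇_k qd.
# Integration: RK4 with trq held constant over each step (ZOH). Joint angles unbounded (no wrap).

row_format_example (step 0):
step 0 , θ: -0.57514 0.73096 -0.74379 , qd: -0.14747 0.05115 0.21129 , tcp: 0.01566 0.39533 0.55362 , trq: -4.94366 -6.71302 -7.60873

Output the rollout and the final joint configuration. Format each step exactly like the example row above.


step 1 , θ: -0.57405 0.71617 -0.74814 , qd: 0.35489 -2.94446 -1.08481 , tcp: 0.01526 0.39676 0.55196 , trq: -2.03456 -3.41327 -5.26105
step 2 , θ: -0.56941 0.68005 -0.76375 , qd: 0.56844 -4.23268 -2.04763 , tcp: 0.01516 0.39952 0.54763 , trq: -1.59289 -1.81780 -3.57012
step 3 , θ: -0.56353 0.63594 -0.78787 , qd: 0.60811 -4.56504 -2.78098 , tcp: 0.01545 0.40294 0.54138 , trq: -2.49529 -1.14233 -2.23773
step 4 , θ: -0.55782 0.59107 -0.81833 , qd: 0.53292 -4.40745 -3.31041 , tcp: 0.01607 0.40670 0.53363 , trq: -3.70673 -0.90935 -1.14319
step 5 , θ: -0.55326 0.54889 -0.85318 , qd: 0.38009 -4.03758 -3.65765 , tcp: 0.01690 0.41069 0.52465 , trq: -4.62502 -0.84451 -0.22174
step 6 , θ: -0.55048 0.51074 -0.89074 , qd: 0.17652 -3.60921 -3.85075 , tcp: 0.01781 0.41490 0.51464 , trq: -5.03358 -0.80483 0.56760
step 7 , θ: -0.54989 0.47678 -0.92960 , qd: -0.05712 -3.19993 -3.92037 , tcp: 0.01868 0.41933 0.50374 , trq: -4.93412 -0.72585 1.25187
step 8 , θ: -0.55170 0.44664 -0.96869 , qd: -0.30367 -2.84516 -3.89655 , tcp: 0.01944 0.42400 0.49210 , trq: -4.42611 -0.58537 1.84953
step 9 , θ: -0.55600 0.41975 -1.00717 , qd: -0.55567 -2.54667 -3.79861 , tcp: 0.02003 0.42890 0.47983 , trq: -3.59074 -0.39016 2.36829
step 10 , θ: -0.56280 0.39556 -1.04440 , qd: -0.80442 -2.30438 -3.64576 , tcp: 0.02042 0.43405 0.46705 , trq: -2.52127 -0.14900 2.81565
step 11 , θ: -0.57205 0.37353 -1.07990 , qd: -1.04353 -2.11290 -3.45317 , tcp: 0.02060 0.43941 0.45387 , trq: -1.29528 0.12591 3.19715
step 12 , θ: -0.58361 0.35319 -1.11333 , qd: -1.26834 -1.96499 -3.23277 , tcp: 0.02059 0.44498 0.44037 , trq: 0.02607 0.42223 3.51751
step 13 , θ: -0.59733 0.33414 -1.14447 , qd: -1.47557 -1.85320 -2.99390 , tcp: 0.02039 0.45073 0.42665 , trq: 1.39588 0.72895 3.78133
step 14 , θ: -0.61303 0.31605 -1.17316 , qd: -1.66303 -1.77057 -2.74398 , tcp: 0.02004 0.45664 0.41276 , trq: 2.77865 1.03683 3.99337
step 15 , θ: -0.63049 0.29867 -1.19933 , qd: -1.82941 -1.71096 -2.48890 , tcp: 0.01956 0.46266 0.39878 , trq: 4.14768 1.33845 4.15867
step 16 , θ: -0.64951 0.28179 -1.22295 , qd: -1.97409 -1.66902 -2.23341 , tcp: 0.01899 0.46878 0.38477 , trq: 5.48298 1.62810 4.28247
step 17 , θ: -0.66987 0.26526 -1.24402 , qd: -2.09707 -1.64025 -1.98135 , tcp: 0.01834 0.47495 0.37076 , trq: 6.76965 1.90153 4.37010
step 18 , θ: -0.69135 0.24896 -1.26261 , qd: -2.19877 -1.62088 -1.73580 , tcp: 0.01764 0.48115 0.35682 , trq: 7.99676 2.15574 4.42686
step 19 , θ: -0.71374 0.23283 -1.27880 , qd: -2.28001 -1.60782 -1.49924 , tcp: 0.01693 0.48735 0.34297 , trq: 9.15646 2.38879 4.45784
step 20 , θ: -0.73685 0.21680 -1.29266 , qd: -2.34187 -1.59857 -1.27357 , tcp: 0.01621 0.49351 0.32926 , trq: 10.24341 2.59958 4.46782
step 21 , θ: -0.76049 0.20086 -1.30434 , qd: -2.38566 -1.59117 -1.06025 , tcp: 0.01551 0.49962 0.31570 , trq: 11.25430 2.78775 4.46116
step 22 , θ: -0.78448 0.18498 -1.31395 , qd: -2.41281 -1.58410 -0.86032 , tcp: 0.01485 0.50564 0.30234 , trq: 12.18753 2.95345 4.44178
step 23 , θ: -0.80866 0.16918 -1.32162 , qd: -2.42485 -1.57625 -0.67443 , tcp: 0.01423 0.51155 0.28919 , trq: 13.04290 3.09732 4.41304
step 24 , θ: -0.83290 0.15346 -1.32751 , qd: -2.42332 -1.56683 -0.50293 , tcp: 0.01366 0.51733 0.27627 , trq: 13.82136 3.22029 4.37782
step 25 , θ: -0.85707 0.13785 -1.33176 , qd: -2.40978 -1.55531 -0.34587 , tcp: 0.01314 0.52296 0.26361 , trq: 14.52488 3.32357 4.33849
step 26 , θ: -0.88104 0.12236 -1.33451 , qd: -2.38573 -1.54141 -0.20308 , tcp: 0.01269 0.52843 0.25122 , trq: 15.15615 3.40851 4.29692
step 27 , θ: -0.90473 0.10703 -1.33590 , qd: -2.35260 -1.52499 -0.07417 , tcp: 0.01230 0.53372 0.23911 , trq: 15.71848 3.47658 4.25458
step 28 , θ: -0.92805 0.09187 -1.33606 , qd: -2.31148 -1.50627 0.03985 , tcp: 0.01197 0.53883 0.22731 , trq: 16.21548 3.52943 4.21569
step 29 , θ: -0.95092 0.07691 -1.33518 , qd: -2.26323 -1.48566 0.13732 , tcp: 0.01170 0.54373 0.21581 , trq: 16.65095 3.56880 4.18578
step 30 , θ: -0.97328 0.06216 -1.33337 , qd: -2.20996 -1.46261 0.22412 , tcp: 0.01148 0.54843 0.20463 , trq: 17.02973 3.59564 4.15513
step 31 , θ: -0.99509 0.04766 -1.33075 , qd: -2.15264 -1.43743 0.30078 , tcp: 0.01132 0.55291 0.19377 , trq: 17.35612 3.61143 4.12448
step 32 , θ: -1.01631 0.03341 -1.32741 , qd: -2.09216 -1.41039 0.36793 , tcp: 0.01121 0.55719 0.18323 , trq: 17.63438 3.61758 4.09432
step 33 , θ: -1.03692 0.01945 -1.32344 , qd: -2.02931 -1.38181 0.42625 , tcp: 0.01114 0.56127 0.17304 , trq: 17.86872 3.61537 4.06497
step 34 , θ: -1.05688 0.00578 -1.31892 , qd: -1.96479 -1.35196 0.47642 , tcp: 0.01110 0.56515 0.16318 , trq: 18.06318 3.60600 4.03660
step 35 , θ: -1.07620 -0.00759 -1.31395 , qd: -1.89923 -1.32111 0.51917 , tcp: 0.01110 0.56883 0.15366 , trq: 18.22166 3.59055 4.00927
step 36 , θ: -1.09486 -0.02065 -1.30857 , qd: -1.83316 -1.28951 0.55518 , tcp: 0.01112 0.57232 0.14448 , trq: 18.34785 3.57001 3.98296
step 37 , θ: -1.11286 -0.03339 -1.30287 , qd: -1.76706 -1.25741 0.58513 , tcp: 0.01116 0.57563 0.13563 , trq: 18.44521 3.54526 3.95764
step 38 , θ: -1.13020 -0.04580 -1.29690 , qd: -1.70133 -1.22500 0.60965 , tcp: 0.01122 0.57876 0.12712 , trq: 18.51699 3.51708 3.93321
step 39 , θ: -1.14688 -0.05789 -1.29070 , qd: -1.63630 -1.19247 0.62935 , tcp: 0.01129 0.58173 0.11894 , trq: 18.56619 3.48617 3.90959
step 40 , θ: -1.16293 -0.06966 -1.28433 , qd: -1.57226 -1.16000 0.64478 , tcp: 0.01137 0.58453 0.11109 , trq: 18.59558 3.45313 3.88669
step 41 , θ: -1.17833 -0.08110 -1.27783 , qd: -1.50944 -1.12773 0.65645 , tcp: 0.01145 0.58719 0.10355 , trq: 18.60770 3.41851 3.86443
step 42 , θ: -1.19312 -0.09222 -1.27122 , qd: -1.44804 -1.09578 0.66484 , tcp: 0.01153 0.58971 0.09632 , trq: 18.60487 3.38275 3.84273
step 43 , θ: -1.20730 -0.10303 -1.26455 , qd: -1.38820 -1.06425 0.67035 , tcp: 0.01161 0.59209 0.08940
final θ (rad): -1.20730 -0.10303 -1.26455
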